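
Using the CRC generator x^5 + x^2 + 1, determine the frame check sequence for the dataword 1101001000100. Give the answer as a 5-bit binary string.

00110

Append 5 zeros: 110100100010000000. Divide by 100101 (XOR where the leading bit is 1):
  pos 0: 110100 XOR 100101 = 010001
  pos 1: 100011 XOR 100101 = 000110
  pos 4: 110000 XOR 100101 = 010101
  pos 5: 101011 XOR 100101 = 001110
  pos 7: 111000 XOR 100101 = 011101
  pos 8: 111010 XOR 100101 = 011111
  pos 9: 111110 XOR 100101 = 011011
  pos 10: 110110 XOR 100101 = 010011
  pos 11: 100110 XOR 100101 = 000011
Remainder (last 5 bits) = 00110. This is the CRC / FCS.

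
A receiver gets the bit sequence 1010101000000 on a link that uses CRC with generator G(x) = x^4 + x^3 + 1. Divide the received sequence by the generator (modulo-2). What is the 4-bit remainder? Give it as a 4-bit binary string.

1000

Modulo-2 division of 1010101000000 by 11001:
  pos 0: 10101 XOR 11001 = 01100
  pos 1: 11000 XOR 11001 = 00001
  pos 5: 11000 XOR 11001 = 00001
Remainder = 1000 (nonzero — an error is detected).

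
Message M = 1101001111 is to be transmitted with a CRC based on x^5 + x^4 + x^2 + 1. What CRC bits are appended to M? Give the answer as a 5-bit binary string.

Append 5 zeros: 110100111100000. Divide by 110101 (XOR where the leading bit is 1):
  pos 0: 110100 XOR 110101 = 000001
  pos 5: 111110 XOR 110101 = 001011
  pos 7: 101100 XOR 110101 = 011001
  pos 8: 110010 XOR 110101 = 000111
Remainder (last 5 bits) = 01110. This is the CRC / FCS.

01110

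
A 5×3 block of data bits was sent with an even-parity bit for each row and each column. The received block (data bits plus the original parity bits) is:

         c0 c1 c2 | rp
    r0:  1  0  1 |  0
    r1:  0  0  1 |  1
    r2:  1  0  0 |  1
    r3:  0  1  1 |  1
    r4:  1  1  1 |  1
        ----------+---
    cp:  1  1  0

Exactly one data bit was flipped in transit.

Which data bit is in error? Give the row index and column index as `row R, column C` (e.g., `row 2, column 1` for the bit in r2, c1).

row 3, column 1

Recompute each row's even parity and compare to rp:
  r0: data parity 0, sent rp 0 → ok
  r1: data parity 1, sent rp 1 → ok
  r2: data parity 1, sent rp 1 → ok
  r3: data parity 0, sent rp 1 → mismatch
  r4: data parity 1, sent rp 1 → ok
Recompute each column's even parity and compare to cp:
  c0: data parity 1, sent cp 1 → ok
  c1: data parity 0, sent cp 1 → mismatch
  c2: data parity 0, sent cp 0 → ok
Exactly one row (r3) and one column (c1) fail → the flipped bit is at their intersection.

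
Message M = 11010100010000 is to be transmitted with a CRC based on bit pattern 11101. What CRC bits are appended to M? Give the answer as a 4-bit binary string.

Append 4 zeros: 110101000100000000. Divide by 11101 (XOR where the leading bit is 1):
  pos 0: 11010 XOR 11101 = 00111
  pos 2: 11110 XOR 11101 = 00011
  pos 5: 11001 XOR 11101 = 00100
  pos 7: 10000 XOR 11101 = 01101
  pos 8: 11010 XOR 11101 = 00111
  pos 10: 11100 XOR 11101 = 00001
Remainder (last 4 bits) = 1000. This is the CRC / FCS.

1000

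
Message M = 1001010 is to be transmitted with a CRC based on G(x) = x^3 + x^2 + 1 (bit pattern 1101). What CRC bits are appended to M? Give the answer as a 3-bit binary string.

101

Append 3 zeros: 1001010000. Divide by 1101 (XOR where the leading bit is 1):
  pos 0: 1001 XOR 1101 = 0100
  pos 1: 1000 XOR 1101 = 0101
  pos 2: 1011 XOR 1101 = 0110
  pos 3: 1100 XOR 1101 = 0001
  pos 6: 1000 XOR 1101 = 0101
Remainder (last 3 bits) = 101. This is the CRC / FCS.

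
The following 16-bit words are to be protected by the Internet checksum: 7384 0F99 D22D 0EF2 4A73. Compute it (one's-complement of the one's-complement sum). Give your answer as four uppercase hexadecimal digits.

514F

One's-complement addition (fold any carry out of bit 15 back into bit 0):
  0x7384 + 0x0F99 = 0x0831D
  0x831D + 0xD22D = 0x1554A → wrap carry → 0x554B
  0x554B + 0x0EF2 = 0x0643D
  0x643D + 0x4A73 = 0x0AEB0
One's-complement sum = 0xAEB0.
Checksum = ~0xAEB0 & 0xFFFF = 0x514F.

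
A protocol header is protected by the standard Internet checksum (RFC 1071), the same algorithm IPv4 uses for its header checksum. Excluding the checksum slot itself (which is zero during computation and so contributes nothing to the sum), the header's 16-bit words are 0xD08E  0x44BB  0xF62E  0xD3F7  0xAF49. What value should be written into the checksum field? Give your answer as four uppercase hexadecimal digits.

7145

One's-complement addition (fold any carry out of bit 15 back into bit 0):
  0xD08E + 0x44BB = 0x11549 → wrap carry → 0x154A
  0x154A + 0xF62E = 0x10B78 → wrap carry → 0x0B79
  0x0B79 + 0xD3F7 = 0x0DF70
  0xDF70 + 0xAF49 = 0x18EB9 → wrap carry → 0x8EBA
One's-complement sum = 0x8EBA.
Checksum = ~0x8EBA & 0xFFFF = 0x7145.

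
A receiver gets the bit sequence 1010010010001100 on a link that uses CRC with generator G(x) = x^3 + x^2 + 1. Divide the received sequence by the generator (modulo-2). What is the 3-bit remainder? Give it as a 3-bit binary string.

001

Modulo-2 division of 1010010010001100 by 1101:
  pos 0: 1010 XOR 1101 = 0111
  pos 1: 1110 XOR 1101 = 0011
  pos 3: 1110 XOR 1101 = 0011
  pos 5: 1101 XOR 1101 = 0000
  pos 12: 1100 XOR 1101 = 0001
Remainder = 001 (nonzero — an error is detected).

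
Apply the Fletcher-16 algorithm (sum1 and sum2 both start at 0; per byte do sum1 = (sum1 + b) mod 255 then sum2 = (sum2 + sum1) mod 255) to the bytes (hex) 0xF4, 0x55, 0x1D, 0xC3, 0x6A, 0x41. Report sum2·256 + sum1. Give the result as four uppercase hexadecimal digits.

Running sums (mod 255):
  after byte 0 (0xF4): sum1=244, sum2=244
  after byte 1 (0x55): sum1=74, sum2=63
  after byte 2 (0x1D): sum1=103, sum2=166
  after byte 3 (0xC3): sum1=43, sum2=209
  after byte 4 (0x6A): sum1=149, sum2=103
  after byte 5 (0x41): sum1=214, sum2=62
Checksum = sum2·256 + sum1 = 62·256 + 214 = 16086 = 0x3ED6.

3ED6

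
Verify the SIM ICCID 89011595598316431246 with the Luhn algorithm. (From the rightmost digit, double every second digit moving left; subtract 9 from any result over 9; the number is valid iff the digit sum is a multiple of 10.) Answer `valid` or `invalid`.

invalid

From the right, keep odd positions and double even positions (subtract 9 from any doubled value over 9):
  doubled (positions 2,4,...): 8 2 8 2 7 1 9 2 0 7 → sum 46
  kept (positions 1,3,...): 6 2 3 6 3 9 5 5 1 9 → sum 49
Total = 95.
95 mod 10 = 5, so the number is invalid.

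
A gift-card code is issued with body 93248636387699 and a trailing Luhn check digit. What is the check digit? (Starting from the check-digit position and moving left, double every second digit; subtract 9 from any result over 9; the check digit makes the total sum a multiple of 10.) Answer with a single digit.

Partial digits right→left: 9 9 6 7 8 3 6 3 6 8 4 2 3 9
Double every second digit counting from the check-digit position (so the 1st, 3rd, 5th, ... of the partial from the right).
  doubled (with −9 where >9): 9 3 7 3 3 8 6 → sum 39
  kept as-is: 9 7 3 3 8 2 9 → sum 41
Total = 39 + 41 = 80.
Check digit = (10 − (80 mod 10)) mod 10 = 0.

0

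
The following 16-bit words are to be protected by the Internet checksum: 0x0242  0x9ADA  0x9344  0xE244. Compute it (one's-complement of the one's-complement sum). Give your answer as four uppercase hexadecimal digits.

One's-complement addition (fold any carry out of bit 15 back into bit 0):
  0x0242 + 0x9ADA = 0x09D1C
  0x9D1C + 0x9344 = 0x13060 → wrap carry → 0x3061
  0x3061 + 0xE244 = 0x112A5 → wrap carry → 0x12A6
One's-complement sum = 0x12A6.
Checksum = ~0x12A6 & 0xFFFF = 0xED59.

ED59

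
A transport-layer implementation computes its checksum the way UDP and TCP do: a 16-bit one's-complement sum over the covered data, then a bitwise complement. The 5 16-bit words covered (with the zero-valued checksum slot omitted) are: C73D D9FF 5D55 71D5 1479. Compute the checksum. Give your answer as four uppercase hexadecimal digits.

One's-complement addition (fold any carry out of bit 15 back into bit 0):
  0xC73D + 0xD9FF = 0x1A13C → wrap carry → 0xA13D
  0xA13D + 0x5D55 = 0x0FE92
  0xFE92 + 0x71D5 = 0x17067 → wrap carry → 0x7068
  0x7068 + 0x1479 = 0x084E1
One's-complement sum = 0x84E1.
Checksum = ~0x84E1 & 0xFFFF = 0x7B1E.

7B1E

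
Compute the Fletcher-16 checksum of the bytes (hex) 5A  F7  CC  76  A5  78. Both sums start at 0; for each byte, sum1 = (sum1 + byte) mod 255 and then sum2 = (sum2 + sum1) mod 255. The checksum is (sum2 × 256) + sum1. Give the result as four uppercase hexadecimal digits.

Running sums (mod 255):
  after byte 0 (5A): sum1=90, sum2=90
  after byte 1 (F7): sum1=82, sum2=172
  after byte 2 (CC): sum1=31, sum2=203
  after byte 3 (76): sum1=149, sum2=97
  after byte 4 (A5): sum1=59, sum2=156
  after byte 5 (78): sum1=179, sum2=80
Checksum = sum2·256 + sum1 = 80·256 + 179 = 20659 = 0x50B3.

50B3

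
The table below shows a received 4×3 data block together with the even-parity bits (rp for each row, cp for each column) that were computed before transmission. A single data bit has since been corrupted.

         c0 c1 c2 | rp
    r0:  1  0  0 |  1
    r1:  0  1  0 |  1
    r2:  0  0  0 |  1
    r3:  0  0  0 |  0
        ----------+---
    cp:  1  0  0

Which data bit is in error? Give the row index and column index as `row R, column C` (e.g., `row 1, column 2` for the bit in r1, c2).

row 2, column 1

Recompute each row's even parity and compare to rp:
  r0: data parity 1, sent rp 1 → ok
  r1: data parity 1, sent rp 1 → ok
  r2: data parity 0, sent rp 1 → mismatch
  r3: data parity 0, sent rp 0 → ok
Recompute each column's even parity and compare to cp:
  c0: data parity 1, sent cp 1 → ok
  c1: data parity 1, sent cp 0 → mismatch
  c2: data parity 0, sent cp 0 → ok
Exactly one row (r2) and one column (c1) fail → the flipped bit is at their intersection.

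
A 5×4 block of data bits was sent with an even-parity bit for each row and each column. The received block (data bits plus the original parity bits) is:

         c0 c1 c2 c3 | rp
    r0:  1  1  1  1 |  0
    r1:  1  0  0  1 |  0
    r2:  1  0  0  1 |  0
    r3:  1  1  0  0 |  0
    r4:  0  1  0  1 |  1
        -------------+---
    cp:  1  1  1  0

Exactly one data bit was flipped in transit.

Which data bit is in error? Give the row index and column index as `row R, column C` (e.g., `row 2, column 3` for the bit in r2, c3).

row 4, column 0

Recompute each row's even parity and compare to rp:
  r0: data parity 0, sent rp 0 → ok
  r1: data parity 0, sent rp 0 → ok
  r2: data parity 0, sent rp 0 → ok
  r3: data parity 0, sent rp 0 → ok
  r4: data parity 0, sent rp 1 → mismatch
Recompute each column's even parity and compare to cp:
  c0: data parity 0, sent cp 1 → mismatch
  c1: data parity 1, sent cp 1 → ok
  c2: data parity 1, sent cp 1 → ok
  c3: data parity 0, sent cp 0 → ok
Exactly one row (r4) and one column (c0) fail → the flipped bit is at their intersection.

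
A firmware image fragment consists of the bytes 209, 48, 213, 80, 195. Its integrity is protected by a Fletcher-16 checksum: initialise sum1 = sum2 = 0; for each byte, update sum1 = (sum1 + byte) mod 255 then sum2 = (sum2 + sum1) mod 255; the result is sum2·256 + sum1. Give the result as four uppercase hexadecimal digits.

Running sums (mod 255):
  after byte 0 (209): sum1=209, sum2=209
  after byte 1 (48): sum1=2, sum2=211
  after byte 2 (213): sum1=215, sum2=171
  after byte 3 (80): sum1=40, sum2=211
  after byte 4 (195): sum1=235, sum2=191
Checksum = sum2·256 + sum1 = 191·256 + 235 = 49131 = 0xBFEB.

BFEB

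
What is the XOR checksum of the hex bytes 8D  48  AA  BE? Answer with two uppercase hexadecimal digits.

D1

XOR the bytes together:
  start with 0x8D
  0x8D ⊕ 0x48 = 0xC5
  0xC5 ⊕ 0xAA = 0x6F
  0x6F ⊕ 0xBE = 0xD1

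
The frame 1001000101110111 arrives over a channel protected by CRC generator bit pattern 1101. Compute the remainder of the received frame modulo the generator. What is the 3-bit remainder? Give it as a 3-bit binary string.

110

Modulo-2 division of 1001000101110111 by 1101:
  pos 0: 1001 XOR 1101 = 0100
  pos 1: 1000 XOR 1101 = 0101
  pos 2: 1010 XOR 1101 = 0111
  pos 3: 1110 XOR 1101 = 0011
  pos 5: 1110 XOR 1101 = 0011
  pos 7: 1111 XOR 1101 = 0010
  pos 9: 1010 XOR 1101 = 0111
  pos 10: 1111 XOR 1101 = 0010
  pos 12: 1011 XOR 1101 = 0110
Remainder = 110 (nonzero — an error is detected).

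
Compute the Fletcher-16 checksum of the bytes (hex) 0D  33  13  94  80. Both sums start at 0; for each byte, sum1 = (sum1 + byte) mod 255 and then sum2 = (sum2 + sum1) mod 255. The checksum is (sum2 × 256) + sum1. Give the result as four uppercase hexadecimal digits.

Running sums (mod 255):
  after byte 0 (0D): sum1=13, sum2=13
  after byte 1 (33): sum1=64, sum2=77
  after byte 2 (13): sum1=83, sum2=160
  after byte 3 (94): sum1=231, sum2=136
  after byte 4 (80): sum1=104, sum2=240
Checksum = sum2·256 + sum1 = 240·256 + 104 = 61544 = 0xF068.

F068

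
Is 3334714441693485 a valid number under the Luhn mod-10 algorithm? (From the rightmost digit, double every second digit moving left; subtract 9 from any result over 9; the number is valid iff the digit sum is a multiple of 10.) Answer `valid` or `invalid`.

From the right, keep odd positions and double even positions (subtract 9 from any doubled value over 9):
  doubled (positions 2,4,...): 7 6 3 8 8 5 6 6 → sum 49
  kept (positions 1,3,...): 5 4 9 1 4 1 4 3 → sum 31
Total = 80.
80 mod 10 = 0, so the number is valid.

valid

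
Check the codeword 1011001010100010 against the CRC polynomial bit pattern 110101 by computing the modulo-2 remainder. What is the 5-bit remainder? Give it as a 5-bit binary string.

Modulo-2 division of 1011001010100010 by 110101:
  pos 0: 101100 XOR 110101 = 011001
  pos 1: 110011 XOR 110101 = 000110
  pos 4: 110010 XOR 110101 = 000111
  pos 7: 111100 XOR 110101 = 001001
  pos 9: 100101 XOR 110101 = 010000
  pos 10: 100000 XOR 110101 = 010101
Remainder = 10101 (nonzero — an error is detected).

10101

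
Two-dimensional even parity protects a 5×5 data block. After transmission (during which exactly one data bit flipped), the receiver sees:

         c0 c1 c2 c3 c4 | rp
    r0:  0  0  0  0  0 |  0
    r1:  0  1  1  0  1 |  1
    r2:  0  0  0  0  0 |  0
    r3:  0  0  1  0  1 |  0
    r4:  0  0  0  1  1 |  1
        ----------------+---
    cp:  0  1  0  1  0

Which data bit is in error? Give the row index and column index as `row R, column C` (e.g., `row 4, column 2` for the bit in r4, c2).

Recompute each row's even parity and compare to rp:
  r0: data parity 0, sent rp 0 → ok
  r1: data parity 1, sent rp 1 → ok
  r2: data parity 0, sent rp 0 → ok
  r3: data parity 0, sent rp 0 → ok
  r4: data parity 0, sent rp 1 → mismatch
Recompute each column's even parity and compare to cp:
  c0: data parity 0, sent cp 0 → ok
  c1: data parity 1, sent cp 1 → ok
  c2: data parity 0, sent cp 0 → ok
  c3: data parity 1, sent cp 1 → ok
  c4: data parity 1, sent cp 0 → mismatch
Exactly one row (r4) and one column (c4) fail → the flipped bit is at their intersection.

row 4, column 4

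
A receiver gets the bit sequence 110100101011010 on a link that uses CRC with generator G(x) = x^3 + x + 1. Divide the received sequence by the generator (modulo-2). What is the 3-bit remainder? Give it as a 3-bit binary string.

Modulo-2 division of 110100101011010 by 1011:
  pos 0: 1101 XOR 1011 = 0110
  pos 1: 1100 XOR 1011 = 0111
  pos 2: 1110 XOR 1011 = 0101
  pos 3: 1011 XOR 1011 = 0000
  pos 8: 1011 XOR 1011 = 0000
Remainder = 010 (nonzero — an error is detected).

010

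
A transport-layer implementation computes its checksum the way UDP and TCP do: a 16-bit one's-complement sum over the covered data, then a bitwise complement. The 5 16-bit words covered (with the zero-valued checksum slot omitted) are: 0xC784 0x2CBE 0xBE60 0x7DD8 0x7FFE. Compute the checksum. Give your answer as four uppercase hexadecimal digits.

4F85

One's-complement addition (fold any carry out of bit 15 back into bit 0):
  0xC784 + 0x2CBE = 0x0F442
  0xF442 + 0xBE60 = 0x1B2A2 → wrap carry → 0xB2A3
  0xB2A3 + 0x7DD8 = 0x1307B → wrap carry → 0x307C
  0x307C + 0x7FFE = 0x0B07A
One's-complement sum = 0xB07A.
Checksum = ~0xB07A & 0xFFFF = 0x4F85.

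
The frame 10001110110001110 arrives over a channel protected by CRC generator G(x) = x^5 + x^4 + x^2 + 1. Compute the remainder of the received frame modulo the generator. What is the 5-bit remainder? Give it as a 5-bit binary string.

00100

Modulo-2 division of 10001110110001110 by 110101:
  pos 0: 100011 XOR 110101 = 010110
  pos 1: 101101 XOR 110101 = 011000
  pos 2: 110000 XOR 110101 = 000101
  pos 5: 101110 XOR 110101 = 011011
  pos 6: 110110 XOR 110101 = 000011
  pos 10: 110111 XOR 110101 = 000010
Remainder = 00100 (nonzero — an error is detected).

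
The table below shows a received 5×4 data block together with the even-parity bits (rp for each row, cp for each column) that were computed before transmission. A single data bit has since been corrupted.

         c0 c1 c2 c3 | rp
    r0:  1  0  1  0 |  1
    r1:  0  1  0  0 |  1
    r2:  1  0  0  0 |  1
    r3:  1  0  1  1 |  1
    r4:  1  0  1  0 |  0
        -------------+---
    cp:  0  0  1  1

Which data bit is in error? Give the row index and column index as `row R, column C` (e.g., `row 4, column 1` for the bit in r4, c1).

row 0, column 1

Recompute each row's even parity and compare to rp:
  r0: data parity 0, sent rp 1 → mismatch
  r1: data parity 1, sent rp 1 → ok
  r2: data parity 1, sent rp 1 → ok
  r3: data parity 1, sent rp 1 → ok
  r4: data parity 0, sent rp 0 → ok
Recompute each column's even parity and compare to cp:
  c0: data parity 0, sent cp 0 → ok
  c1: data parity 1, sent cp 0 → mismatch
  c2: data parity 1, sent cp 1 → ok
  c3: data parity 1, sent cp 1 → ok
Exactly one row (r0) and one column (c1) fail → the flipped bit is at their intersection.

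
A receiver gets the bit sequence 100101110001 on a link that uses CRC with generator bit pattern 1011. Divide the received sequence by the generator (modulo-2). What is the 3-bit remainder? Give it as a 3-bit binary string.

Modulo-2 division of 100101110001 by 1011:
  pos 0: 1001 XOR 1011 = 0010
  pos 2: 1001 XOR 1011 = 0010
  pos 4: 1011 XOR 1011 = 0000
Remainder = 001 (nonzero — an error is detected).

001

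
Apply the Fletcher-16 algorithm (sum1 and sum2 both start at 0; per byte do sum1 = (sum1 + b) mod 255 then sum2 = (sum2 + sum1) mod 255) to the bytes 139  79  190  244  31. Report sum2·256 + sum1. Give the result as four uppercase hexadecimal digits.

Running sums (mod 255):
  after byte 0 (139): sum1=139, sum2=139
  after byte 1 (79): sum1=218, sum2=102
  after byte 2 (190): sum1=153, sum2=0
  after byte 3 (244): sum1=142, sum2=142
  after byte 4 (31): sum1=173, sum2=60
Checksum = sum2·256 + sum1 = 60·256 + 173 = 15533 = 0x3CAD.

3CAD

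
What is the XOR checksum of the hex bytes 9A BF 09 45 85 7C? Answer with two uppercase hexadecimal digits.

XOR the bytes together:
  start with 0x9A
  0x9A ⊕ 0xBF = 0x25
  0x25 ⊕ 0x09 = 0x2C
  0x2C ⊕ 0x45 = 0x69
  0x69 ⊕ 0x85 = 0xEC
  0xEC ⊕ 0x7C = 0x90

90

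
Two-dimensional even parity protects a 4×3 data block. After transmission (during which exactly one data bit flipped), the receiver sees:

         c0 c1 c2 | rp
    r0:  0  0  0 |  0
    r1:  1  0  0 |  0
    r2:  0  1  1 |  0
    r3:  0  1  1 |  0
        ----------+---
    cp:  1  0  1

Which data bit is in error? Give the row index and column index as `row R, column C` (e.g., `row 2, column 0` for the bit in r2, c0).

row 1, column 2

Recompute each row's even parity and compare to rp:
  r0: data parity 0, sent rp 0 → ok
  r1: data parity 1, sent rp 0 → mismatch
  r2: data parity 0, sent rp 0 → ok
  r3: data parity 0, sent rp 0 → ok
Recompute each column's even parity and compare to cp:
  c0: data parity 1, sent cp 1 → ok
  c1: data parity 0, sent cp 0 → ok
  c2: data parity 0, sent cp 1 → mismatch
Exactly one row (r1) and one column (c2) fail → the flipped bit is at their intersection.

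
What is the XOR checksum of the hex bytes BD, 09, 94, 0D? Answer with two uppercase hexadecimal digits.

2D

XOR the bytes together:
  start with 0xBD
  0xBD ⊕ 0x09 = 0xB4
  0xB4 ⊕ 0x94 = 0x20
  0x20 ⊕ 0x0D = 0x2D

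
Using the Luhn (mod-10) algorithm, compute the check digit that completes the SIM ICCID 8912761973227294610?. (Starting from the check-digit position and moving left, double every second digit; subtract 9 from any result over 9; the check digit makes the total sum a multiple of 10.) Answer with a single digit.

0

Partial digits right→left: 0 1 6 4 9 2 7 2 2 3 7 9 1 6 7 2 1 9 8
Double every second digit counting from the check-digit position (so the 1st, 3rd, 5th, ... of the partial from the right).
  doubled (with −9 where >9): 0 3 9 5 4 5 2 5 2 7 → sum 42
  kept as-is: 1 4 2 2 3 9 6 2 9 → sum 38
Total = 42 + 38 = 80.
Check digit = (10 − (80 mod 10)) mod 10 = 0.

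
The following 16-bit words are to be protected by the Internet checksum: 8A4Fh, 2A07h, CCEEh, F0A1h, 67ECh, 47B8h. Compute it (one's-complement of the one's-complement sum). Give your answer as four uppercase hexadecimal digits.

One's-complement addition (fold any carry out of bit 15 back into bit 0):
  0x8A4F + 0x2A07 = 0x0B456
  0xB456 + 0xCCEE = 0x18144 → wrap carry → 0x8145
  0x8145 + 0xF0A1 = 0x171E6 → wrap carry → 0x71E7
  0x71E7 + 0x67EC = 0x0D9D3
  0xD9D3 + 0x47B8 = 0x1218B → wrap carry → 0x218C
One's-complement sum = 0x218C.
Checksum = ~0x218C & 0xFFFF = 0xDE73.

DE73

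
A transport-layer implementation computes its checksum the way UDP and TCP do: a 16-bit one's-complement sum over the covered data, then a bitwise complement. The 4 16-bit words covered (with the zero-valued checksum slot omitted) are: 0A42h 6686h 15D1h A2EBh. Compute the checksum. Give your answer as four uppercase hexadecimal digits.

One's-complement addition (fold any carry out of bit 15 back into bit 0):
  0x0A42 + 0x6686 = 0x070C8
  0x70C8 + 0x15D1 = 0x08699
  0x8699 + 0xA2EB = 0x12984 → wrap carry → 0x2985
One's-complement sum = 0x2985.
Checksum = ~0x2985 & 0xFFFF = 0xD67A.

D67A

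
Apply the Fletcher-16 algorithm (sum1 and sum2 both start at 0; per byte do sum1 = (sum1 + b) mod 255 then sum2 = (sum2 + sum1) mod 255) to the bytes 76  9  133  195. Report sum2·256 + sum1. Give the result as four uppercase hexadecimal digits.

Running sums (mod 255):
  after byte 0 (76): sum1=76, sum2=76
  after byte 1 (9): sum1=85, sum2=161
  after byte 2 (133): sum1=218, sum2=124
  after byte 3 (195): sum1=158, sum2=27
Checksum = sum2·256 + sum1 = 27·256 + 158 = 7070 = 0x1B9E.

1B9E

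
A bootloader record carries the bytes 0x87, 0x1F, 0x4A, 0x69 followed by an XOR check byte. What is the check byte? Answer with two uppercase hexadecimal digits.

BB

XOR the bytes together:
  start with 0x87
  0x87 ⊕ 0x1F = 0x98
  0x98 ⊕ 0x4A = 0xD2
  0xD2 ⊕ 0x69 = 0xBB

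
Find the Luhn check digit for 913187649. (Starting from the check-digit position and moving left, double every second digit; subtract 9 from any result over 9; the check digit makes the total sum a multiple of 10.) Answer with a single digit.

Partial digits right→left: 9 4 6 7 8 1 3 1 9
Double every second digit counting from the check-digit position (so the 1st, 3rd, 5th, ... of the partial from the right).
  doubled (with −9 where >9): 9 3 7 6 9 → sum 34
  kept as-is: 4 7 1 1 → sum 13
Total = 34 + 13 = 47.
Check digit = (10 − (47 mod 10)) mod 10 = 3.

3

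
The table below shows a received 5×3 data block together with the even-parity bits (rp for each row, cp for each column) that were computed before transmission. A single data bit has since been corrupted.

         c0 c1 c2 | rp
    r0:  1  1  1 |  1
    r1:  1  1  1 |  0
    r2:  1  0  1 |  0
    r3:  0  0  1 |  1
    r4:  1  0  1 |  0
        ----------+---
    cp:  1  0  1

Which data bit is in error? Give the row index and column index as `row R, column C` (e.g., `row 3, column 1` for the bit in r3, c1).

Recompute each row's even parity and compare to rp:
  r0: data parity 1, sent rp 1 → ok
  r1: data parity 1, sent rp 0 → mismatch
  r2: data parity 0, sent rp 0 → ok
  r3: data parity 1, sent rp 1 → ok
  r4: data parity 0, sent rp 0 → ok
Recompute each column's even parity and compare to cp:
  c0: data parity 0, sent cp 1 → mismatch
  c1: data parity 0, sent cp 0 → ok
  c2: data parity 1, sent cp 1 → ok
Exactly one row (r1) and one column (c0) fail → the flipped bit is at their intersection.

row 1, column 0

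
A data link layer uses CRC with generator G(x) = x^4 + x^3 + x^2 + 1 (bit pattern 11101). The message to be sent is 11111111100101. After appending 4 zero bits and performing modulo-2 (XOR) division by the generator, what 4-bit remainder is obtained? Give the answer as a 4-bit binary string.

0100

Append 4 zeros: 111111111001010000. Divide by 11101 (XOR where the leading bit is 1):
  pos 0: 11111 XOR 11101 = 00010
  pos 3: 10111 XOR 11101 = 01010
  pos 4: 10101 XOR 11101 = 01000
  pos 5: 10000 XOR 11101 = 01101
  pos 6: 11010 XOR 11101 = 00111
  pos 8: 11110 XOR 11101 = 00011
  pos 11: 11100 XOR 11101 = 00001
Remainder (last 4 bits) = 0100. This is the CRC / FCS.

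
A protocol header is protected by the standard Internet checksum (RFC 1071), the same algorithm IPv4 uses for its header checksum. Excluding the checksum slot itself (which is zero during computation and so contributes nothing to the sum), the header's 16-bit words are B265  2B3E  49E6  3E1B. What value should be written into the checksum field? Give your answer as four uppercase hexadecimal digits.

9A5A

One's-complement addition (fold any carry out of bit 15 back into bit 0):
  0xB265 + 0x2B3E = 0x0DDA3
  0xDDA3 + 0x49E6 = 0x12789 → wrap carry → 0x278A
  0x278A + 0x3E1B = 0x065A5
One's-complement sum = 0x65A5.
Checksum = ~0x65A5 & 0xFFFF = 0x9A5A.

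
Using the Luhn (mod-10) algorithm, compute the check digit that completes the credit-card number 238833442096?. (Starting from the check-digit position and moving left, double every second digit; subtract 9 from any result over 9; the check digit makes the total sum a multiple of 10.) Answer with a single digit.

2

Partial digits right→left: 6 9 0 2 4 4 3 3 8 8 3 2
Double every second digit counting from the check-digit position (so the 1st, 3rd, 5th, ... of the partial from the right).
  doubled (with −9 where >9): 3 0 8 6 7 6 → sum 30
  kept as-is: 9 2 4 3 8 2 → sum 28
Total = 30 + 28 = 58.
Check digit = (10 − (58 mod 10)) mod 10 = 2.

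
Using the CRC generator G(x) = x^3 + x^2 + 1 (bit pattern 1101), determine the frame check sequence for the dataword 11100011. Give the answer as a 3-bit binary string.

Append 3 zeros: 11100011000. Divide by 1101 (XOR where the leading bit is 1):
  pos 0: 1110 XOR 1101 = 0011
  pos 2: 1100 XOR 1101 = 0001
  pos 5: 1110 XOR 1101 = 0011
  pos 7: 1100 XOR 1101 = 0001
Remainder (last 3 bits) = 001. This is the CRC / FCS.

001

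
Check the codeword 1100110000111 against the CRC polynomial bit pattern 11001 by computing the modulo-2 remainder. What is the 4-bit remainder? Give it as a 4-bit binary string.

Modulo-2 division of 1100110000111 by 11001:
  pos 0: 11001 XOR 11001 = 00000
  pos 5: 10000 XOR 11001 = 01001
  pos 6: 10011 XOR 11001 = 01010
  pos 7: 10101 XOR 11001 = 01100
  pos 8: 11001 XOR 11001 = 00000
Remainder = 0000 (zero — the frame passes the CRC check).

0000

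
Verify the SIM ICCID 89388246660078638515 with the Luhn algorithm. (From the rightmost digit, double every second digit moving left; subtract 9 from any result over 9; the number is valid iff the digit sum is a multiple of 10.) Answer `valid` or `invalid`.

valid

From the right, keep odd positions and double even positions (subtract 9 from any doubled value over 9):
  doubled (positions 2,4,...): 2 7 3 5 0 3 8 7 6 7 → sum 48
  kept (positions 1,3,...): 5 5 3 8 0 6 6 2 8 9 → sum 52
Total = 100.
100 mod 10 = 0, so the number is valid.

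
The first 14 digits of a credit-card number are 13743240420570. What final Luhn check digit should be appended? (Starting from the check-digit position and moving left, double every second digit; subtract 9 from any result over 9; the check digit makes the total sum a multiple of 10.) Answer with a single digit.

Partial digits right→left: 0 7 5 0 2 4 0 4 2 3 4 7 3 1
Double every second digit counting from the check-digit position (so the 1st, 3rd, 5th, ... of the partial from the right).
  doubled (with −9 where >9): 0 1 4 0 4 8 6 → sum 23
  kept as-is: 7 0 4 4 3 7 1 → sum 26
Total = 23 + 26 = 49.
Check digit = (10 − (49 mod 10)) mod 10 = 1.

1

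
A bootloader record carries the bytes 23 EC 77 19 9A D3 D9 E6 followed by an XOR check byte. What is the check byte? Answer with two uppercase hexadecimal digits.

XOR the bytes together:
  start with 0x23
  0x23 ⊕ 0xEC = 0xCF
  0xCF ⊕ 0x77 = 0xB8
  0xB8 ⊕ 0x19 = 0xA1
  0xA1 ⊕ 0x9A = 0x3B
  0x3B ⊕ 0xD3 = 0xE8
  0xE8 ⊕ 0xD9 = 0x31
  0x31 ⊕ 0xE6 = 0xD7

D7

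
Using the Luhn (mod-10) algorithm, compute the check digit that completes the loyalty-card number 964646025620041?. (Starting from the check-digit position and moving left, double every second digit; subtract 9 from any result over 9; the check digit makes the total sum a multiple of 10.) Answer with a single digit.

Partial digits right→left: 1 4 0 0 2 6 5 2 0 6 4 6 4 6 9
Double every second digit counting from the check-digit position (so the 1st, 3rd, 5th, ... of the partial from the right).
  doubled (with −9 where >9): 2 0 4 1 0 8 8 9 → sum 32
  kept as-is: 4 0 6 2 6 6 6 → sum 30
Total = 32 + 30 = 62.
Check digit = (10 − (62 mod 10)) mod 10 = 8.

8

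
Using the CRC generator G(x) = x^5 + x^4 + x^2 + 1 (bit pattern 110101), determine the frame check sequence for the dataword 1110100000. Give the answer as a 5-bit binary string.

01100

Append 5 zeros: 111010000000000. Divide by 110101 (XOR where the leading bit is 1):
  pos 0: 111010 XOR 110101 = 001111
  pos 2: 111100 XOR 110101 = 001001
  pos 4: 100100 XOR 110101 = 010001
  pos 5: 100010 XOR 110101 = 010111
  pos 6: 101110 XOR 110101 = 011011
  pos 7: 110110 XOR 110101 = 000011
Remainder (last 5 bits) = 01100. This is the CRC / FCS.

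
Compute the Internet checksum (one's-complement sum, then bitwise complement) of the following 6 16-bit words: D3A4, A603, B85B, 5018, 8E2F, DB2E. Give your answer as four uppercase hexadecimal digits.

1485

One's-complement addition (fold any carry out of bit 15 back into bit 0):
  0xD3A4 + 0xA603 = 0x179A7 → wrap carry → 0x79A8
  0x79A8 + 0xB85B = 0x13203 → wrap carry → 0x3204
  0x3204 + 0x5018 = 0x0821C
  0x821C + 0x8E2F = 0x1104B → wrap carry → 0x104C
  0x104C + 0xDB2E = 0x0EB7A
One's-complement sum = 0xEB7A.
Checksum = ~0xEB7A & 0xFFFF = 0x1485.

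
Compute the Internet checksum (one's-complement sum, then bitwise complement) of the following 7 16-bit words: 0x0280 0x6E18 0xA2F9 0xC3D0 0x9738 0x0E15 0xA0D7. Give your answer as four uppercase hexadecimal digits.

E277

One's-complement addition (fold any carry out of bit 15 back into bit 0):
  0x0280 + 0x6E18 = 0x07098
  0x7098 + 0xA2F9 = 0x11391 → wrap carry → 0x1392
  0x1392 + 0xC3D0 = 0x0D762
  0xD762 + 0x9738 = 0x16E9A → wrap carry → 0x6E9B
  0x6E9B + 0x0E15 = 0x07CB0
  0x7CB0 + 0xA0D7 = 0x11D87 → wrap carry → 0x1D88
One's-complement sum = 0x1D88.
Checksum = ~0x1D88 & 0xFFFF = 0xE277.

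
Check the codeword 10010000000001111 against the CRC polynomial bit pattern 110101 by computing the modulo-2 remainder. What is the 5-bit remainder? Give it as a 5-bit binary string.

Modulo-2 division of 10010000000001111 by 110101:
  pos 0: 100100 XOR 110101 = 010001
  pos 1: 100010 XOR 110101 = 010111
  pos 2: 101110 XOR 110101 = 011011
  pos 3: 110110 XOR 110101 = 000011
  pos 7: 110000 XOR 110101 = 000101
  pos 10: 101111 XOR 110101 = 011010
  pos 11: 110101 XOR 110101 = 000000
Remainder = 00000 (zero — the frame passes the CRC check).

00000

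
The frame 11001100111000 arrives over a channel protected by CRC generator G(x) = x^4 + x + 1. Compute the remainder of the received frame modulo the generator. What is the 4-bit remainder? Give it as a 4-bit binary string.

0000

Modulo-2 division of 11001100111000 by 10011:
  pos 0: 11001 XOR 10011 = 01010
  pos 1: 10101 XOR 10011 = 00110
  pos 3: 11000 XOR 10011 = 01011
  pos 4: 10111 XOR 10011 = 00100
  pos 6: 10011 XOR 10011 = 00000
Remainder = 0000 (zero — the frame passes the CRC check).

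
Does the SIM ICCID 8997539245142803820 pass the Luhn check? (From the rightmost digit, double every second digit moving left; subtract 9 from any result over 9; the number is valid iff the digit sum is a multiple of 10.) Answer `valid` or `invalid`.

invalid

From the right, keep odd positions and double even positions (subtract 9 from any doubled value over 9):
  doubled (positions 2,4,...): 4 6 7 8 1 4 6 5 9 → sum 50
  kept (positions 1,3,...): 0 8 0 2 1 4 9 5 9 8 → sum 46
Total = 96.
96 mod 10 = 6, so the number is invalid.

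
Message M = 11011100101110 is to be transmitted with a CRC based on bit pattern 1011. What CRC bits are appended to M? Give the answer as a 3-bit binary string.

100

Append 3 zeros: 11011100101110000. Divide by 1011 (XOR where the leading bit is 1):
  pos 0: 1101 XOR 1011 = 0110
  pos 1: 1101 XOR 1011 = 0110
  pos 2: 1101 XOR 1011 = 0110
  pos 3: 1100 XOR 1011 = 0111
  pos 4: 1110 XOR 1011 = 0101
  pos 5: 1011 XOR 1011 = 0000
  pos 10: 1110 XOR 1011 = 0101
  pos 11: 1010 XOR 1011 = 0001
Remainder (last 3 bits) = 100. This is the CRC / FCS.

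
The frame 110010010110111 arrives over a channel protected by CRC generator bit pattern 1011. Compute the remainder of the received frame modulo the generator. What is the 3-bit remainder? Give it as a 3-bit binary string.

000

Modulo-2 division of 110010010110111 by 1011:
  pos 0: 1100 XOR 1011 = 0111
  pos 1: 1111 XOR 1011 = 0100
  pos 2: 1000 XOR 1011 = 0011
  pos 4: 1101 XOR 1011 = 0110
  pos 5: 1100 XOR 1011 = 0111
  pos 6: 1111 XOR 1011 = 0100
  pos 7: 1001 XOR 1011 = 0010
  pos 9: 1001 XOR 1011 = 0010
  pos 11: 1011 XOR 1011 = 0000
Remainder = 000 (zero — the frame passes the CRC check).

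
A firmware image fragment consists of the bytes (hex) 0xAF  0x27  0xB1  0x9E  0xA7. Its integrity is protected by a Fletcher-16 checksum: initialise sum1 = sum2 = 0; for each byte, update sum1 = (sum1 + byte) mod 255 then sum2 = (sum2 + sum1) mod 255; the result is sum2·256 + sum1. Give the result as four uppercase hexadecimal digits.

Running sums (mod 255):
  after byte 0 (0xAF): sum1=175, sum2=175
  after byte 1 (0x27): sum1=214, sum2=134
  after byte 2 (0xB1): sum1=136, sum2=15
  after byte 3 (0x9E): sum1=39, sum2=54
  after byte 4 (0xA7): sum1=206, sum2=5
Checksum = sum2·256 + sum1 = 5·256 + 206 = 1486 = 0x05CE.

05CE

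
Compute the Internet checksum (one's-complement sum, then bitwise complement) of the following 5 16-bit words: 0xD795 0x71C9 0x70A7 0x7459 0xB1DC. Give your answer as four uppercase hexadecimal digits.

One's-complement addition (fold any carry out of bit 15 back into bit 0):
  0xD795 + 0x71C9 = 0x1495E → wrap carry → 0x495F
  0x495F + 0x70A7 = 0x0BA06
  0xBA06 + 0x7459 = 0x12E5F → wrap carry → 0x2E60
  0x2E60 + 0xB1DC = 0x0E03C
One's-complement sum = 0xE03C.
Checksum = ~0xE03C & 0xFFFF = 0x1FC3.

1FC3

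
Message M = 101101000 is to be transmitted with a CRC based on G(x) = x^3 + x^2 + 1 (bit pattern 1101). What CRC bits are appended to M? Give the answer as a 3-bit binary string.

111

Append 3 zeros: 101101000000. Divide by 1101 (XOR where the leading bit is 1):
  pos 0: 1011 XOR 1101 = 0110
  pos 1: 1100 XOR 1101 = 0001
  pos 4: 1100 XOR 1101 = 0001
  pos 7: 1000 XOR 1101 = 0101
  pos 8: 1010 XOR 1101 = 0111
Remainder (last 3 bits) = 111. This is the CRC / FCS.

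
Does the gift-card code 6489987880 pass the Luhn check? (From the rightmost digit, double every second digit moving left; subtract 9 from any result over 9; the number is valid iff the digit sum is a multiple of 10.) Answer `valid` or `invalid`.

valid

From the right, keep odd positions and double even positions (subtract 9 from any doubled value over 9):
  doubled (positions 2,4,...): 7 5 9 7 3 → sum 31
  kept (positions 1,3,...): 0 8 8 9 4 → sum 29
Total = 60.
60 mod 10 = 0, so the number is valid.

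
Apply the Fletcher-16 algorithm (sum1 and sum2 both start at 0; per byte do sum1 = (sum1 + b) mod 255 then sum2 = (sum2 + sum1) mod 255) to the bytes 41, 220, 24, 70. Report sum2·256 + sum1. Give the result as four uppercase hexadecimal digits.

B164

Running sums (mod 255):
  after byte 0 (41): sum1=41, sum2=41
  after byte 1 (220): sum1=6, sum2=47
  after byte 2 (24): sum1=30, sum2=77
  after byte 3 (70): sum1=100, sum2=177
Checksum = sum2·256 + sum1 = 177·256 + 100 = 45412 = 0xB164.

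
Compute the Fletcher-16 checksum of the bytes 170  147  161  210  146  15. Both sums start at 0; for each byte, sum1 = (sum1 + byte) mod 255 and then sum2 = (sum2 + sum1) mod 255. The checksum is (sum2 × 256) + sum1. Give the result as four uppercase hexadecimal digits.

Running sums (mod 255):
  after byte 0 (170): sum1=170, sum2=170
  after byte 1 (147): sum1=62, sum2=232
  after byte 2 (161): sum1=223, sum2=200
  after byte 3 (210): sum1=178, sum2=123
  after byte 4 (146): sum1=69, sum2=192
  after byte 5 (15): sum1=84, sum2=21
Checksum = sum2·256 + sum1 = 21·256 + 84 = 5460 = 0x1554.

1554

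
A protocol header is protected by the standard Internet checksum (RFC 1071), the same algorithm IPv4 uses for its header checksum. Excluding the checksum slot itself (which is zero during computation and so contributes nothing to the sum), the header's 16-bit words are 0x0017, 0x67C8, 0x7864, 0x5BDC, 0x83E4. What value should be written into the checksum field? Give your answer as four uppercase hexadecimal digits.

3FFB

One's-complement addition (fold any carry out of bit 15 back into bit 0):
  0x0017 + 0x67C8 = 0x067DF
  0x67DF + 0x7864 = 0x0E043
  0xE043 + 0x5BDC = 0x13C1F → wrap carry → 0x3C20
  0x3C20 + 0x83E4 = 0x0C004
One's-complement sum = 0xC004.
Checksum = ~0xC004 & 0xFFFF = 0x3FFB.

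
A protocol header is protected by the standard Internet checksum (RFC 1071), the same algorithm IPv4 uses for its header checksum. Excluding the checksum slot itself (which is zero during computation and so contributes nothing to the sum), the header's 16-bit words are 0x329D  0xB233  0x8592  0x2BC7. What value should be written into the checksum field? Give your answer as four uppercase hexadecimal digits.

69D5

One's-complement addition (fold any carry out of bit 15 back into bit 0):
  0x329D + 0xB233 = 0x0E4D0
  0xE4D0 + 0x8592 = 0x16A62 → wrap carry → 0x6A63
  0x6A63 + 0x2BC7 = 0x0962A
One's-complement sum = 0x962A.
Checksum = ~0x962A & 0xFFFF = 0x69D5.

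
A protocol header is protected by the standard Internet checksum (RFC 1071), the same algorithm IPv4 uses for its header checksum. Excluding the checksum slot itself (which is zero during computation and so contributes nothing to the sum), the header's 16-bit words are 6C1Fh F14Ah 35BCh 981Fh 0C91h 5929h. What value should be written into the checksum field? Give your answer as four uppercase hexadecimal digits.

One's-complement addition (fold any carry out of bit 15 back into bit 0):
  0x6C1F + 0xF14A = 0x15D69 → wrap carry → 0x5D6A
  0x5D6A + 0x35BC = 0x09326
  0x9326 + 0x981F = 0x12B45 → wrap carry → 0x2B46
  0x2B46 + 0x0C91 = 0x037D7
  0x37D7 + 0x5929 = 0x09100
One's-complement sum = 0x9100.
Checksum = ~0x9100 & 0xFFFF = 0x6EFF.

6EFF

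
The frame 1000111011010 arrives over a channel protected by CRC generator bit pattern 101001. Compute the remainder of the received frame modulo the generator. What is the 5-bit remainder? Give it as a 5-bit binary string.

00001

Modulo-2 division of 1000111011010 by 101001:
  pos 0: 100011 XOR 101001 = 001010
  pos 2: 101010 XOR 101001 = 000011
  pos 6: 111101 XOR 101001 = 010100
  pos 7: 101000 XOR 101001 = 000001
Remainder = 00001 (nonzero — an error is detected).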